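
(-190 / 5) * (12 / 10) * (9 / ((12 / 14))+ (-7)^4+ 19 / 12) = -110036.60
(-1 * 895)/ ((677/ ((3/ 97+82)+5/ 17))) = -121499830/ 1116373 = -108.83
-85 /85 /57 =-1 /57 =-0.02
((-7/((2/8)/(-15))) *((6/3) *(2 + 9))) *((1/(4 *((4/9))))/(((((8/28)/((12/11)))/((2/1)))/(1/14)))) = 2835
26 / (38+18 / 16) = 208 / 313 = 0.66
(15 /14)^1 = 15 /14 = 1.07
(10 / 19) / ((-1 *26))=-5 / 247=-0.02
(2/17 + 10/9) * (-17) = -188/9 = -20.89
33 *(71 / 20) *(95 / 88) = 4047 / 32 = 126.47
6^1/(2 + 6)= 3/4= 0.75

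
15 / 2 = 7.50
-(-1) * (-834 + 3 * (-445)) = -2169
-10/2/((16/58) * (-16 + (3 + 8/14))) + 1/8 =19/12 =1.58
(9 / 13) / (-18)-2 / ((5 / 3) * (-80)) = -61 / 2600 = -0.02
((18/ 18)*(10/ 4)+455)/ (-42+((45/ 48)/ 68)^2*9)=-180520960/ 16571741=-10.89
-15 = -15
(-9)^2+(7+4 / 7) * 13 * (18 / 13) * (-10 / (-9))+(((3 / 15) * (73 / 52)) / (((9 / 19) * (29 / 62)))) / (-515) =28429815671 / 122317650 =232.43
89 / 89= 1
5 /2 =2.50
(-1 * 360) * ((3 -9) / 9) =240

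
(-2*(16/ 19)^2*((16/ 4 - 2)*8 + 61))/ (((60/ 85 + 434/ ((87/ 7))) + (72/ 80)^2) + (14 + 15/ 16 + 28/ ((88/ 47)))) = -256555622400/ 155819379791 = -1.65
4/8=0.50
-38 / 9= -4.22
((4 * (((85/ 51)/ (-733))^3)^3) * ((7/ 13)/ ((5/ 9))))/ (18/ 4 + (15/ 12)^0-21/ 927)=-450625000/ 391918100059000631254436189630037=-0.00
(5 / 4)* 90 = 225 / 2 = 112.50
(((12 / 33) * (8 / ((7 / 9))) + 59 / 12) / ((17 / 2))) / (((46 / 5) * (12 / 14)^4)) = 13718285 / 66889152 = 0.21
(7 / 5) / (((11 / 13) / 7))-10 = 87 / 55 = 1.58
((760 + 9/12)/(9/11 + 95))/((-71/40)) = -9845/2201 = -4.47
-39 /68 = -0.57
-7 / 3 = -2.33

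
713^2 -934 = 507435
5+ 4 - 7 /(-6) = 61 /6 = 10.17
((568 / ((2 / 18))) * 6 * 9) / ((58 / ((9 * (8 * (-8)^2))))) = 636014592 / 29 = 21931537.66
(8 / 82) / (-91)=-4 / 3731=-0.00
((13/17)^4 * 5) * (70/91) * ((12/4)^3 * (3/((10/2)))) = 1779570/83521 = 21.31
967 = 967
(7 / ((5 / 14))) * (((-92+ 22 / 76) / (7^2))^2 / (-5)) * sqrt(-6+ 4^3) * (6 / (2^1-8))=485809 * sqrt(58) / 35378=104.58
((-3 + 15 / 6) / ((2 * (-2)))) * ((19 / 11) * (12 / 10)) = 57 / 220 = 0.26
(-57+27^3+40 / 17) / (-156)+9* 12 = -23633 / 1326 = -17.82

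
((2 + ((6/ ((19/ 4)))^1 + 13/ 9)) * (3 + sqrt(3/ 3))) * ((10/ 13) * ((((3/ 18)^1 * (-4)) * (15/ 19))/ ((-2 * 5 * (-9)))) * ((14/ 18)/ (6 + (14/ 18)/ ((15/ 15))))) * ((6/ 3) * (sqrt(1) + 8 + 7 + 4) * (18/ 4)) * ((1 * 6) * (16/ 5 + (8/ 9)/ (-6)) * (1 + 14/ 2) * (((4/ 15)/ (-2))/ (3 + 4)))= 339619840/ 69564339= 4.88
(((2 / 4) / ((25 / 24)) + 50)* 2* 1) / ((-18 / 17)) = -21454 / 225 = -95.35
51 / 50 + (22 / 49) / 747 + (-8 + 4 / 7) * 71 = -963405547 / 1830150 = -526.41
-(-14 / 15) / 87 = 14 / 1305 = 0.01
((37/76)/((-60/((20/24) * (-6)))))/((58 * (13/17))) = 629/687648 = 0.00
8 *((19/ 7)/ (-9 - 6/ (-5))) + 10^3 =272240/ 273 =997.22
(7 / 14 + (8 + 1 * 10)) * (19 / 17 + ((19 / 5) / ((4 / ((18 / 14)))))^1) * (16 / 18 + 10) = 1441853 / 3060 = 471.19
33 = 33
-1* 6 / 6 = -1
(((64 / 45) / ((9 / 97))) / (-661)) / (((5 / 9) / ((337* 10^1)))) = -4184192 / 29745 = -140.67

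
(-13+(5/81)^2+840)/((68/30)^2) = 33912325/210681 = 160.97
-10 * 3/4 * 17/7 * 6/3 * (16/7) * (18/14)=-36720/343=-107.06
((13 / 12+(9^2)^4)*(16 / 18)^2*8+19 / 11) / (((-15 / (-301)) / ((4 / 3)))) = 875690174808148 / 120285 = 7280127819.83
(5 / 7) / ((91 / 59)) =295 / 637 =0.46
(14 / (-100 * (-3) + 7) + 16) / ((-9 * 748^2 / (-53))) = 43513 / 257651592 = 0.00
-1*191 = -191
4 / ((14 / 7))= 2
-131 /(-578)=131 /578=0.23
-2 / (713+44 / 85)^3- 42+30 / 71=-658547774807659198 / 15839055557300879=-41.58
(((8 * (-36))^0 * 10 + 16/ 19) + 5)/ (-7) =-43/ 19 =-2.26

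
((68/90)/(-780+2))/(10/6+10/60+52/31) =-1054/3810255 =-0.00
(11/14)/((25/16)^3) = 22528/109375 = 0.21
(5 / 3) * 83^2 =34445 / 3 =11481.67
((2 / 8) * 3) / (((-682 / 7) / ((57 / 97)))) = -1197 / 264616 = -0.00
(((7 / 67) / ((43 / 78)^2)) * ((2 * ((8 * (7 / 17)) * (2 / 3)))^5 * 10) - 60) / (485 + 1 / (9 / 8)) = 26401130949223460 / 2307581522725989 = 11.44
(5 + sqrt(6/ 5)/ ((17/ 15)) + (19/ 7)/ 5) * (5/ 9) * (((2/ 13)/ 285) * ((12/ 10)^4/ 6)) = 48 * sqrt(30)/ 2624375 + 3104/ 5403125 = 0.00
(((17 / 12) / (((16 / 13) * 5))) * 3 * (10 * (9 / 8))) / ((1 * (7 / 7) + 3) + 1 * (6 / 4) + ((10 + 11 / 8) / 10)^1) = 1105 / 944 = 1.17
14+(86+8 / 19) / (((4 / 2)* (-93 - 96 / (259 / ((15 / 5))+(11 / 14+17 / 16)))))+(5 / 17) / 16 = 195347830343 / 14407107504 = 13.56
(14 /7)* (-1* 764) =-1528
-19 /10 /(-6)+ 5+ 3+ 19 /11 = 6629 /660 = 10.04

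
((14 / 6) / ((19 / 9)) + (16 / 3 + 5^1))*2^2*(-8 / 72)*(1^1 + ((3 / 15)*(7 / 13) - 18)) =318176 / 3705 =85.88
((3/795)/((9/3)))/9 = 1/7155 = 0.00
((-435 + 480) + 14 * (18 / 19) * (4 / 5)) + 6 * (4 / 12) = 5473 / 95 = 57.61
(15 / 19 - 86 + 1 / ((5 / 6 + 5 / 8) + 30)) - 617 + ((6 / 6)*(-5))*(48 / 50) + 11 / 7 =-14166695 / 20083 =-705.41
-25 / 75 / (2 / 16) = -8 / 3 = -2.67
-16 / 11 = -1.45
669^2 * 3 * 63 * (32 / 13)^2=512539441.99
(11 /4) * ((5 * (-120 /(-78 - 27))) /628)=55 /2198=0.03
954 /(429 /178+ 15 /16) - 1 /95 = 43017451 /150955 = 284.97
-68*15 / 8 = -255 / 2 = -127.50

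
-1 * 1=-1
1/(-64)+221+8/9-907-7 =-398665/576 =-692.13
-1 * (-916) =916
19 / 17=1.12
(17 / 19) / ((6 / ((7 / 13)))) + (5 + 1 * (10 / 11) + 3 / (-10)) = 231871 / 40755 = 5.69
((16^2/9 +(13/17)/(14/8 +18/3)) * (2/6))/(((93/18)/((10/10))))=270760/147033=1.84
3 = 3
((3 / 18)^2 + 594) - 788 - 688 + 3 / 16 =-126977 / 144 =-881.78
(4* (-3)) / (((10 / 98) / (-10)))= 1176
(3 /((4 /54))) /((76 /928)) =9396 /19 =494.53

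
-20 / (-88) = 5 / 22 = 0.23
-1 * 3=-3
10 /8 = 5 /4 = 1.25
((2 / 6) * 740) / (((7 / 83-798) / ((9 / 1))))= -184260 / 66227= -2.78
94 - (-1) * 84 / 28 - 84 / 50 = 2383 / 25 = 95.32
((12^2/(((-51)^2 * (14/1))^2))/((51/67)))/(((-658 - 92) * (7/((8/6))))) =-536/14792957636625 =-0.00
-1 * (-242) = 242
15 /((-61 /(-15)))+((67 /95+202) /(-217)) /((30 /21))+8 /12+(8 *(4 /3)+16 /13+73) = 6207364997 /70061550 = 88.60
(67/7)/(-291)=-67/2037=-0.03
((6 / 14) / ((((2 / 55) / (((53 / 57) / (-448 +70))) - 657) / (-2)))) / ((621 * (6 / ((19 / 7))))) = 55385 / 59587497963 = 0.00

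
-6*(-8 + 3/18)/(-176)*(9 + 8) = -799/176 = -4.54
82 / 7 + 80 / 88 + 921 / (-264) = 5627 / 616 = 9.13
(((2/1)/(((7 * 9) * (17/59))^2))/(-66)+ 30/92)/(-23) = -567625169/40047789474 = -0.01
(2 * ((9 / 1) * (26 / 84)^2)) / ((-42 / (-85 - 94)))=7.35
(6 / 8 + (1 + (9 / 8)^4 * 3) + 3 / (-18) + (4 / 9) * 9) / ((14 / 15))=638285 / 57344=11.13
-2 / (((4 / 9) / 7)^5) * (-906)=1756147476.48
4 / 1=4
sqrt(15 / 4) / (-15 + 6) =-sqrt(15) / 18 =-0.22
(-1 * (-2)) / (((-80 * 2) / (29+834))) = -863 / 80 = -10.79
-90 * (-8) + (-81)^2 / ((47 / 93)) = 644013 / 47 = 13702.40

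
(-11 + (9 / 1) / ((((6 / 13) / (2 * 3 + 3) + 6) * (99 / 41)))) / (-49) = 3851 / 18172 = 0.21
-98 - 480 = -578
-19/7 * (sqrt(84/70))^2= -114/35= -3.26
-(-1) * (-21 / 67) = -21 / 67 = -0.31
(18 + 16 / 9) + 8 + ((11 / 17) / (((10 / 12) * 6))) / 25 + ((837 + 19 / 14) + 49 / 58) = 3365960597 / 3882375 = 866.98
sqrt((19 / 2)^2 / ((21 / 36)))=19* sqrt(21) / 7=12.44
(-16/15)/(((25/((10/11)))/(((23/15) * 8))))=-5888/12375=-0.48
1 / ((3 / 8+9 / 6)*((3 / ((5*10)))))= 80 / 9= 8.89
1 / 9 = 0.11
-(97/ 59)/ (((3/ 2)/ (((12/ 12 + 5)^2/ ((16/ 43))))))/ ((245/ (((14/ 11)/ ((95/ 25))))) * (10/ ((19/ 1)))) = -12513/ 45430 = -0.28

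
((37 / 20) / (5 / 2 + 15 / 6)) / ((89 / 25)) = 37 / 356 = 0.10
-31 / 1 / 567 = -31 / 567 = -0.05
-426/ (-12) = 71/ 2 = 35.50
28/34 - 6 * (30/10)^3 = -2740/17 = -161.18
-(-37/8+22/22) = 29/8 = 3.62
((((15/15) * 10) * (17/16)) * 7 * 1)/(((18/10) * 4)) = 2975/288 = 10.33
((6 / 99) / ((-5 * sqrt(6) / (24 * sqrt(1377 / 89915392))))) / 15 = -sqrt(714) / 862400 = -0.00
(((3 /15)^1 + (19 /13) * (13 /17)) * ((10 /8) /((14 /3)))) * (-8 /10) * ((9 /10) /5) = -108 /2125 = -0.05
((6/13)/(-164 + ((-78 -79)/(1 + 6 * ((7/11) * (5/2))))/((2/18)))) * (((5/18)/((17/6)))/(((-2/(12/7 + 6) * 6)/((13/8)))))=1305/8226946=0.00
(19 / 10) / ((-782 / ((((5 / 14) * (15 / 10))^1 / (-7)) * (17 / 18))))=0.00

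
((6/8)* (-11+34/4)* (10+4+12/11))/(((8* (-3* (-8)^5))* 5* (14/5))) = -415/161480704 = -0.00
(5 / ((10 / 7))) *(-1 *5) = -35 / 2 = -17.50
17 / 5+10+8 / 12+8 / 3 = 251 / 15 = 16.73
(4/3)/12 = 1/9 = 0.11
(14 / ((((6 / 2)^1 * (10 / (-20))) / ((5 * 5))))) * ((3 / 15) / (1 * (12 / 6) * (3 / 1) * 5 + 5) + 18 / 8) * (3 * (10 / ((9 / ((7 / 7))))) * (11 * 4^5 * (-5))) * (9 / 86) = 444646400 / 43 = 10340613.95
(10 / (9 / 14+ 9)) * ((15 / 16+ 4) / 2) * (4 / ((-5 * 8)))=-553 / 2160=-0.26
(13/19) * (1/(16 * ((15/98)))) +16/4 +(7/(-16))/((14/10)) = 18089/4560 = 3.97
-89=-89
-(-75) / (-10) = -7.50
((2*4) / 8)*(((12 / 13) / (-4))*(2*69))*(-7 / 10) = 1449 / 65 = 22.29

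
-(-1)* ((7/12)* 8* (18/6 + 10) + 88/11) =206/3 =68.67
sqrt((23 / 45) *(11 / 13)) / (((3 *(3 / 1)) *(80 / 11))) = 11 *sqrt(16445) / 140400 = 0.01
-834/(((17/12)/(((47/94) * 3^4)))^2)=-196987464/289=-681617.52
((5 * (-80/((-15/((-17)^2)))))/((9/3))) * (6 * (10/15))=92480/9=10275.56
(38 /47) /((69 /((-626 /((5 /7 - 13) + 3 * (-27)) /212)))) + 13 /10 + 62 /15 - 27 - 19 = -45530388103 /1122369870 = -40.57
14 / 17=0.82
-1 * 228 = -228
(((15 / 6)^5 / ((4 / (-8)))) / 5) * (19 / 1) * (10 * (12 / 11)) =-178125 / 22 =-8096.59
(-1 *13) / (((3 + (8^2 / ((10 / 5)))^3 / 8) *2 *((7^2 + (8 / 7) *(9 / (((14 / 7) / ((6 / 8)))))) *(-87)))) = 91 / 263893620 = 0.00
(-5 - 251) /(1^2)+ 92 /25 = -6308 /25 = -252.32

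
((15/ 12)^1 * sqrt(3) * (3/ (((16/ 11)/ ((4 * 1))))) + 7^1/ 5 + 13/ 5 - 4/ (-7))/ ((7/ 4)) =128/ 49 + 165 * sqrt(3)/ 28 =12.82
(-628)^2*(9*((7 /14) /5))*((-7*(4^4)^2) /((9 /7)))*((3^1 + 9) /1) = -7598826848256 /5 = -1519765369651.20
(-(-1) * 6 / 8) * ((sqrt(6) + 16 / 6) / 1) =3 * sqrt(6) / 4 + 2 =3.84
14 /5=2.80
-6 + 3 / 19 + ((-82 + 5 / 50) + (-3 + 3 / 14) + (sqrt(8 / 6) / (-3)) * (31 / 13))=-60201 / 665 - 62 * sqrt(3) / 117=-91.45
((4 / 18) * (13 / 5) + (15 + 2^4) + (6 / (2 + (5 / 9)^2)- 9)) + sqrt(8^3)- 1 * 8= 39.80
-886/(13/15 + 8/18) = -39870/59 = -675.76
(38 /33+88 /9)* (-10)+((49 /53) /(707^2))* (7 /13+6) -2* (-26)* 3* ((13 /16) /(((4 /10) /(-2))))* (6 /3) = -1376.79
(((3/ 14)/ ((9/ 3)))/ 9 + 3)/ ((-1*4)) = -0.75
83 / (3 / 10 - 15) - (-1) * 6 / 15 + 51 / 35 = -557 / 147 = -3.79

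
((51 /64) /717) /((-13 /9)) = -153 /198848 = -0.00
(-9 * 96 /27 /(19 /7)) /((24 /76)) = -37.33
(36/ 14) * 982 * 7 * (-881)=-15572556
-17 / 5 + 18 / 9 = -1.40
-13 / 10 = -1.30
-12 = -12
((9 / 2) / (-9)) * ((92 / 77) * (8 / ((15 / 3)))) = -368 / 385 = -0.96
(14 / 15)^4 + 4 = 240916 / 50625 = 4.76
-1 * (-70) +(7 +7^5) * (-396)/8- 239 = -832462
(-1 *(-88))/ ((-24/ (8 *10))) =-880/ 3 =-293.33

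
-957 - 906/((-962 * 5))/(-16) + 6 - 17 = -37249093/38480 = -968.01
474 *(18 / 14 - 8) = -22278 / 7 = -3182.57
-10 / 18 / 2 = -5 / 18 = -0.28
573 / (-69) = -191 / 23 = -8.30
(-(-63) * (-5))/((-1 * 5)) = 63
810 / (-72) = -45 / 4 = -11.25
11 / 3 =3.67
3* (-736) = -2208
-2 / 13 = -0.15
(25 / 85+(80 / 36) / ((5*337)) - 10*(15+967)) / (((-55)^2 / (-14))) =7088393018 / 155972025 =45.45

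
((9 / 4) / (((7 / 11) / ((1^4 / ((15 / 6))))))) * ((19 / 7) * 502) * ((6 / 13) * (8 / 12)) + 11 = 1923559 / 3185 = 603.94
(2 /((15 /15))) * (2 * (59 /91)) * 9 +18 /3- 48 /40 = 12804 /455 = 28.14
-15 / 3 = -5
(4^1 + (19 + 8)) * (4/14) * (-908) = -56296/7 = -8042.29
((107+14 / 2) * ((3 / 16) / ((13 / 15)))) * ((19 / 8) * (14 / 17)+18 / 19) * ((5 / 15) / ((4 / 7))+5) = 11309265 / 28288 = 399.79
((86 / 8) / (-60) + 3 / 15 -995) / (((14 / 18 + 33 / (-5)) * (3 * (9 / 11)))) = 2626745 / 37728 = 69.62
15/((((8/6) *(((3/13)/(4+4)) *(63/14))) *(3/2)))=520/9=57.78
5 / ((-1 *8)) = -5 / 8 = -0.62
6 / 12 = 1 / 2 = 0.50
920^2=846400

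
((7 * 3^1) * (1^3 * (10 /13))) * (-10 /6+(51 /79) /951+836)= 4387787600 /325559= 13477.70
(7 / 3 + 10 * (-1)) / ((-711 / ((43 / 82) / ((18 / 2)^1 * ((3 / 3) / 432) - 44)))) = -0.00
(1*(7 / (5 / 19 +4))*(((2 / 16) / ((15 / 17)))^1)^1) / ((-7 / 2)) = -323 / 4860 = -0.07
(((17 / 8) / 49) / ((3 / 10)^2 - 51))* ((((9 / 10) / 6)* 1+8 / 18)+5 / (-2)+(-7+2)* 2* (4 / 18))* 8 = 0.03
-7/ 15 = -0.47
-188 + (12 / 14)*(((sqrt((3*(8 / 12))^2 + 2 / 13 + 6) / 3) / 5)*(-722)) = -188 - 2888*sqrt(429) / 455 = -319.47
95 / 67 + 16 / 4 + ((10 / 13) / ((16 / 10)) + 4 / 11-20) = -526483 / 38324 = -13.74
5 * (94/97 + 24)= 12110/97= 124.85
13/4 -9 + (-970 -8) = -3935/4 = -983.75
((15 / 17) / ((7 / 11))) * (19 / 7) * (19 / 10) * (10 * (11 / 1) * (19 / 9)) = 4149695 / 2499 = 1660.54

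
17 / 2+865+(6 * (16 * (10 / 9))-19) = 5767 / 6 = 961.17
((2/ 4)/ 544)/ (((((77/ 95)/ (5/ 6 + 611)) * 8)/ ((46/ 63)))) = 8021135/ 126669312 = 0.06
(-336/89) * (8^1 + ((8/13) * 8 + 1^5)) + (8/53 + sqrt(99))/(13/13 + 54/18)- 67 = -7329441/61321 + 3 * sqrt(11)/4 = -117.04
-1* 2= -2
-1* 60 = -60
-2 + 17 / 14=-11 / 14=-0.79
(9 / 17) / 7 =9 / 119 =0.08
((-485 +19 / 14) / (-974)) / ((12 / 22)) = 24827 / 27272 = 0.91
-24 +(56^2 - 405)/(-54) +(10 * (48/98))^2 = -50.58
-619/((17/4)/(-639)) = 1582164/17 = 93068.47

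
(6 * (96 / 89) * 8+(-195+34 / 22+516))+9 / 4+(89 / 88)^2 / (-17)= 4411450823 / 11716672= 376.51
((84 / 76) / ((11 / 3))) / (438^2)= 7 / 4455044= 0.00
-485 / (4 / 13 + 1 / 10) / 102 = -31525 / 2703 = -11.66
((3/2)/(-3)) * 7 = -7/2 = -3.50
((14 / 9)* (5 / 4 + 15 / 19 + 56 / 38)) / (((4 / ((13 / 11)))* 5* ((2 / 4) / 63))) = 170079 / 4180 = 40.69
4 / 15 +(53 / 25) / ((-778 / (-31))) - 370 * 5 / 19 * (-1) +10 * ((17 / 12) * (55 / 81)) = 4819551598 / 44900325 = 107.34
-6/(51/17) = -2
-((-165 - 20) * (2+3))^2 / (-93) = 855625 / 93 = 9200.27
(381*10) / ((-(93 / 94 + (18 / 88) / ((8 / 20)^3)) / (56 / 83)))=-1176609280 / 1915723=-614.19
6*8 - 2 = 46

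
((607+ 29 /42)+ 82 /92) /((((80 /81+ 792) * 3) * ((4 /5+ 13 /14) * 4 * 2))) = 0.02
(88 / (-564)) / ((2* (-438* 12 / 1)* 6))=11 / 4446576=0.00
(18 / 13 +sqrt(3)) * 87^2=136242 / 13 +7569 * sqrt(3)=23590.05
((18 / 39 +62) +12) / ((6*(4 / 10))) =1210 / 39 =31.03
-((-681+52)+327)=302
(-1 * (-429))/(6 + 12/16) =572/9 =63.56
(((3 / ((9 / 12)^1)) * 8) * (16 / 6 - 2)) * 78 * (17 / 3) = 28288 / 3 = 9429.33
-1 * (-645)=645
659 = 659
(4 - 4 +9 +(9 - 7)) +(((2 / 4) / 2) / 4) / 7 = 1233 / 112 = 11.01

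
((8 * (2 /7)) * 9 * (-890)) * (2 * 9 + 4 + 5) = -3460320 /7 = -494331.43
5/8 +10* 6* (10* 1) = 4805/8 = 600.62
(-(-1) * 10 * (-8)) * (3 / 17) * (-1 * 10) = 2400 / 17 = 141.18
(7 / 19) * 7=49 / 19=2.58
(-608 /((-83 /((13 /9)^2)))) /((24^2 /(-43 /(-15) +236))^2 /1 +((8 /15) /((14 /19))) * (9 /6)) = 23084578484240 /10422585491193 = 2.21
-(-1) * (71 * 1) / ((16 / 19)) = 1349 / 16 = 84.31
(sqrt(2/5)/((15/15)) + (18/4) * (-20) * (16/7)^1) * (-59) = 84960/7 - 59 * sqrt(10)/5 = 12099.83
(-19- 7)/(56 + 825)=-26/881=-0.03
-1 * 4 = -4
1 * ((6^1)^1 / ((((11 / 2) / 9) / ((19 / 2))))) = 1026 / 11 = 93.27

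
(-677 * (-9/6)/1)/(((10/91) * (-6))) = -61607/40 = -1540.18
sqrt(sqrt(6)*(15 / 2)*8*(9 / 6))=3*2^(3 / 4)*3^(1 / 4)*sqrt(5)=14.85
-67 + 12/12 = -66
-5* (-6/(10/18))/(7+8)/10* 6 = 54/25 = 2.16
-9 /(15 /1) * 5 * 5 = -15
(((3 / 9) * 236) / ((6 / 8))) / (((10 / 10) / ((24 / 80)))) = 472 / 15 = 31.47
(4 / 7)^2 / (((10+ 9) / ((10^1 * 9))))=1440 / 931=1.55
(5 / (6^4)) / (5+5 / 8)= 1 / 1458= 0.00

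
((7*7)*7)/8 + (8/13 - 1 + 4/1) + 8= 5667/104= 54.49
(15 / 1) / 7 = 15 / 7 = 2.14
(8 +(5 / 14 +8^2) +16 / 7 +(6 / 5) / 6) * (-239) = -1252121 / 70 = -17887.44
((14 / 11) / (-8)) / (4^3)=-7 / 2816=-0.00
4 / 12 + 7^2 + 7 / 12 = 599 / 12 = 49.92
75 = 75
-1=-1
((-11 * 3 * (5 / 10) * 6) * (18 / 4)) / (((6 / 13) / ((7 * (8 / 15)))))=-18018 / 5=-3603.60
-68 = -68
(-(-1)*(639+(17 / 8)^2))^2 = 1696204225 / 4096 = 414112.36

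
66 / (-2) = -33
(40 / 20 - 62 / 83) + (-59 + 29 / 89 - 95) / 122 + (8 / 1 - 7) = 895255 / 901214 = 0.99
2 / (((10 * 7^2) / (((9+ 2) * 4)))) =0.18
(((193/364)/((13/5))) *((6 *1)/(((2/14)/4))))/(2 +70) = 0.48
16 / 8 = 2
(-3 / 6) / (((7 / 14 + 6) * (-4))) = 1 / 52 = 0.02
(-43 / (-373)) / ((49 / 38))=1634 / 18277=0.09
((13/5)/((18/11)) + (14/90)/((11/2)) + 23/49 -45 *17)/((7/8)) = -148035724/169785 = -871.90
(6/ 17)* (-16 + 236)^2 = 290400/ 17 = 17082.35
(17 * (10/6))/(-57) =-85/171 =-0.50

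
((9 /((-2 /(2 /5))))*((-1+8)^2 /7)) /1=-63 /5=-12.60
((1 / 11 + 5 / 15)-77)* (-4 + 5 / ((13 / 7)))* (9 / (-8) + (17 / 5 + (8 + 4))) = 24529589 / 17160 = 1429.46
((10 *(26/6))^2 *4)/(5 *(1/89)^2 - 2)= -535459600/142533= -3756.74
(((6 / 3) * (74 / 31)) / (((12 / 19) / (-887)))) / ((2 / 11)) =-6859171 / 186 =-36877.26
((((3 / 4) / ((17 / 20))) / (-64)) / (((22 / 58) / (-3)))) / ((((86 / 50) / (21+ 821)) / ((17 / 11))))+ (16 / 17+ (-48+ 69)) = 295600133 / 2830432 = 104.44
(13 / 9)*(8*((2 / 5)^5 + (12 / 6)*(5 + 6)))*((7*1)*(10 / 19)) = 937.04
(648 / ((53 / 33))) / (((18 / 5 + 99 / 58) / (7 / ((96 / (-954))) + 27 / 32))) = -10522215 / 2014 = -5224.54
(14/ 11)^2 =196/ 121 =1.62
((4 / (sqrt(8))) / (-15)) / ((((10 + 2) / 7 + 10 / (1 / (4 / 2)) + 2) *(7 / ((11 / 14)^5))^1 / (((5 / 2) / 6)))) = -161051 *sqrt(2) / 3214036224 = -0.00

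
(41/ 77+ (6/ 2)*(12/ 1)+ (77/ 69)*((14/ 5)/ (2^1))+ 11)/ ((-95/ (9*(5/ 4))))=-3912609/ 672980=-5.81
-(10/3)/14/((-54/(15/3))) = 25/1134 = 0.02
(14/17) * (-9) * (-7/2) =441/17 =25.94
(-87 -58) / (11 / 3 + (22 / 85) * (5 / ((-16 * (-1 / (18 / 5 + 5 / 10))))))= -591600 / 16313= -36.27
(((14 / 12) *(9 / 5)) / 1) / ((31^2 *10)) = 21 / 96100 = 0.00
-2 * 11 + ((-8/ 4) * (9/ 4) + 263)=473/ 2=236.50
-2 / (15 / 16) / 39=-32 / 585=-0.05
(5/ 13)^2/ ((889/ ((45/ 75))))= 15/ 150241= 0.00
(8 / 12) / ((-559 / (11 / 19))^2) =242 / 338416923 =0.00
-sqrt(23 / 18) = -sqrt(46) / 6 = -1.13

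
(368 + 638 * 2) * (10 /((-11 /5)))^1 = -82200 /11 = -7472.73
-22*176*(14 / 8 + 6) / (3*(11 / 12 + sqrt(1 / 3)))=-1320352 / 73 + 480128*sqrt(3) / 73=-6695.15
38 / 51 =0.75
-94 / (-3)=94 / 3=31.33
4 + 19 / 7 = 47 / 7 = 6.71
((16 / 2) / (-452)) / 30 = -1 / 1695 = -0.00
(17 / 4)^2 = 289 / 16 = 18.06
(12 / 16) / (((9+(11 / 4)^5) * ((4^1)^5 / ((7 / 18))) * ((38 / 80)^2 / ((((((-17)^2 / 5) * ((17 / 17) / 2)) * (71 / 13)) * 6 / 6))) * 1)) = 2872660 / 2397189093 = 0.00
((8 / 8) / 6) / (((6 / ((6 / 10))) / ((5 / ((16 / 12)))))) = 1 / 16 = 0.06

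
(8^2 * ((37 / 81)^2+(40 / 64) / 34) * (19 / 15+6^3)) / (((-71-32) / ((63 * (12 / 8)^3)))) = -9243211649 / 1418310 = -6517.06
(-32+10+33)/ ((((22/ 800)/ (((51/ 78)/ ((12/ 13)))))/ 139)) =118150/ 3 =39383.33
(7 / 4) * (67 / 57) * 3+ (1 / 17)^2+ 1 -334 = -326.83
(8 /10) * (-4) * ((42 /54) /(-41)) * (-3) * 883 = -98896 /615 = -160.81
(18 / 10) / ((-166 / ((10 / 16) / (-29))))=0.00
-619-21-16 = -656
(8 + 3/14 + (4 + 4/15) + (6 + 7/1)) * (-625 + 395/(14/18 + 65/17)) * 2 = -27476.36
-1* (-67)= 67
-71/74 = -0.96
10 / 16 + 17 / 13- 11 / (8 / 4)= -371 / 104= -3.57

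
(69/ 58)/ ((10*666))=23/ 128760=0.00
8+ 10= 18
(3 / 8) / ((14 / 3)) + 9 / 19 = 1179 / 2128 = 0.55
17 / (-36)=-17 / 36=-0.47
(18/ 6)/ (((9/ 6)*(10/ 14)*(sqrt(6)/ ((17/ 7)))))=17*sqrt(6)/ 15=2.78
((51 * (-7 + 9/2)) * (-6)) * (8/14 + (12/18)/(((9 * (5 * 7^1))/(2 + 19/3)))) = 28390/63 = 450.63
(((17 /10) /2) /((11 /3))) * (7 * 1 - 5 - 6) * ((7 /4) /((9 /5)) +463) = -283951 /660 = -430.23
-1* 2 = -2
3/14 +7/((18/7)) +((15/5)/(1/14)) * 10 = 26645/63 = 422.94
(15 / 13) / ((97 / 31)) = 465 / 1261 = 0.37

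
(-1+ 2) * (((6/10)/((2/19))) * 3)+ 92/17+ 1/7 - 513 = -583511/1190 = -490.35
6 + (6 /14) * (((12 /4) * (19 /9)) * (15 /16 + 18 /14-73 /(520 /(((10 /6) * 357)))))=-2188087 /10192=-214.69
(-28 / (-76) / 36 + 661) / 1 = 452131 / 684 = 661.01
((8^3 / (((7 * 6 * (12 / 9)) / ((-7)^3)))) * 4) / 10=-6272 / 5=-1254.40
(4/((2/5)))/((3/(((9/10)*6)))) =18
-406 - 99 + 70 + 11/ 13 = -5644/ 13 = -434.15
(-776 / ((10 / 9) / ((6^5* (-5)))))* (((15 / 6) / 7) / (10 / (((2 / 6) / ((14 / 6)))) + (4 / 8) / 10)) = 452563200 / 3269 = 138440.87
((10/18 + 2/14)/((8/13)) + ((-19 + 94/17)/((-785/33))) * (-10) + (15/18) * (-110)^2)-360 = 3268375963/336294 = 9718.81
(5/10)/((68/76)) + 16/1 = 563/34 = 16.56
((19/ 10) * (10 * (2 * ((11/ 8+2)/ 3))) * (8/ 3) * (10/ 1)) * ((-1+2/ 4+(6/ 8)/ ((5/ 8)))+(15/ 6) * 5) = 15048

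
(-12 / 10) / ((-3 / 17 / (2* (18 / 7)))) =1224 / 35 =34.97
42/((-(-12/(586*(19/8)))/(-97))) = -3779993/8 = -472499.12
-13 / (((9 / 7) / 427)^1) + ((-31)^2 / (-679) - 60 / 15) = -26416996 / 6111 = -4322.86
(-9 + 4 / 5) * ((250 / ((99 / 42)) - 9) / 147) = -131323 / 24255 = -5.41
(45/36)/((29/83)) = 3.58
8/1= 8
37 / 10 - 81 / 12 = -61 / 20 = -3.05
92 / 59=1.56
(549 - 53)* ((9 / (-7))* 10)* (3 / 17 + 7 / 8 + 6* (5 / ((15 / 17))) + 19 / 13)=-360216900 / 1547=-232848.67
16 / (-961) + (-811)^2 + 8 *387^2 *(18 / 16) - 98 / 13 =25056391120 / 12493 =2005634.44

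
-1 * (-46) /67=46 /67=0.69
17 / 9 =1.89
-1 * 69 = -69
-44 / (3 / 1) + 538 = 1570 / 3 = 523.33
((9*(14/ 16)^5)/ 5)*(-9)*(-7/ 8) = 9529569/ 1310720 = 7.27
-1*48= -48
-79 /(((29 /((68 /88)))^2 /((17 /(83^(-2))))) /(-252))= 168449834889 /101761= 1655347.68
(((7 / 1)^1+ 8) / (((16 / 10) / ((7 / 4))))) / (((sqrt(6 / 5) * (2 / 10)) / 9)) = 7875 * sqrt(30) / 64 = 673.96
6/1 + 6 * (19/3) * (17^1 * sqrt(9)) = 1944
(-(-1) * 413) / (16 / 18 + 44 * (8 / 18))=3717 / 184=20.20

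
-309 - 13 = -322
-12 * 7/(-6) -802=-788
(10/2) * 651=3255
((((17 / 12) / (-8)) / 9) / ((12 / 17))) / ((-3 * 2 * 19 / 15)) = 0.00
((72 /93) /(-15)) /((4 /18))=-0.23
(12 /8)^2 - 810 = -3231 /4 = -807.75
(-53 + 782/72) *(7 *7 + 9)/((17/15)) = -219965/102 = -2156.52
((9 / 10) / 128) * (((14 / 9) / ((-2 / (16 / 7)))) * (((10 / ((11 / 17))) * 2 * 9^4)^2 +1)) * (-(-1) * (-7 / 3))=1199497473.62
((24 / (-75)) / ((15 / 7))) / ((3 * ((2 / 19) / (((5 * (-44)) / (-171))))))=-1232 / 2025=-0.61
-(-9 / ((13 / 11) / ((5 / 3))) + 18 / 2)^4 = -5308416 / 28561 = -185.86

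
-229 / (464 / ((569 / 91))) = -3.09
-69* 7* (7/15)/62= -1127/310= -3.64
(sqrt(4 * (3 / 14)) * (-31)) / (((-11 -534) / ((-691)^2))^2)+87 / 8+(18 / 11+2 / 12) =3347 / 264 -7067631266191 * sqrt(42) / 2079175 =-22029631.57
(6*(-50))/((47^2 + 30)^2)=-300/5013121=-0.00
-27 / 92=-0.29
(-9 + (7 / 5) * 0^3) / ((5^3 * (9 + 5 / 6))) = -54 / 7375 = -0.01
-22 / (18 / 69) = -253 / 3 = -84.33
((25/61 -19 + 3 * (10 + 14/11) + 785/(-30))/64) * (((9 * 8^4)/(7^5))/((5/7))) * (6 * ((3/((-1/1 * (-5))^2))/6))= -12683232/201383875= -0.06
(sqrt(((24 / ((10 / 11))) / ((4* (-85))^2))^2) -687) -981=-241025967 / 144500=-1668.00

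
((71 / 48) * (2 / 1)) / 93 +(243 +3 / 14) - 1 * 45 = 3097397 / 15624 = 198.25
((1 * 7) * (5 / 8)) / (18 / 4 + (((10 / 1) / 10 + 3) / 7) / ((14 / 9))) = 1715 / 1908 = 0.90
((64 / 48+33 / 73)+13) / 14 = 1619 / 1533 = 1.06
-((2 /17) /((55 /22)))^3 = -64 /614125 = -0.00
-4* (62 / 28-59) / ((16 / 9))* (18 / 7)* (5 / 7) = 321975 / 1372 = 234.68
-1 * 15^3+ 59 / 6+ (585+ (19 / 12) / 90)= -3002561 / 1080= -2780.15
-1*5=-5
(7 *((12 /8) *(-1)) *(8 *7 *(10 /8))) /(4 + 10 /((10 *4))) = -2940 /17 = -172.94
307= 307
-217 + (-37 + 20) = -234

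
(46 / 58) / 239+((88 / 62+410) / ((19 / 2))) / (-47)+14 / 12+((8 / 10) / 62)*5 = 360413273 / 1151225238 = 0.31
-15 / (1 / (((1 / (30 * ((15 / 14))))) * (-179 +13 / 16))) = 19957 / 240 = 83.15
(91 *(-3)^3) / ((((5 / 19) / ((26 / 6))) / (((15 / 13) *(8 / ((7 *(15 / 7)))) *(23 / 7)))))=-409032 / 5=-81806.40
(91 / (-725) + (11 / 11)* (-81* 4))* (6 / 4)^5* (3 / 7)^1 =-171308439 / 162400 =-1054.85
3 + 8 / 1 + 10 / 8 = 49 / 4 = 12.25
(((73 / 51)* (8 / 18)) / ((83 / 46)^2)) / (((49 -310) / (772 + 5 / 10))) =-159102040 / 275098437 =-0.58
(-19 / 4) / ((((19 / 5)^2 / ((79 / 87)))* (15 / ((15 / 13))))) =-1975 / 85956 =-0.02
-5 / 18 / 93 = -5 / 1674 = -0.00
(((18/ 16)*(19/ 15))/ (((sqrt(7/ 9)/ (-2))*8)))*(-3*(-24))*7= -1539*sqrt(7)/ 20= -203.59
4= 4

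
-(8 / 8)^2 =-1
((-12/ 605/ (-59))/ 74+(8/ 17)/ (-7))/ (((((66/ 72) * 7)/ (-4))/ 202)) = 102438298176/ 12101711545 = 8.46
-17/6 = -2.83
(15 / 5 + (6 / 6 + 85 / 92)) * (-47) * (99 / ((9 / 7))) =-1639407 / 92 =-17819.64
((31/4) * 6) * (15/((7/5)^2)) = 34875/98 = 355.87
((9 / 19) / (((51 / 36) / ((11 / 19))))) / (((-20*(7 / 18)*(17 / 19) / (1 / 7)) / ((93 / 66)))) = -0.01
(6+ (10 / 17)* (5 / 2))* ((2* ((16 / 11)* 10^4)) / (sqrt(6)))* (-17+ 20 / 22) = -1198880000* sqrt(6) / 2057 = -1427634.55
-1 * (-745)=745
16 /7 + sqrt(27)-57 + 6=-341 /7 + 3 * sqrt(3)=-43.52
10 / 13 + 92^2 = 110042 / 13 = 8464.77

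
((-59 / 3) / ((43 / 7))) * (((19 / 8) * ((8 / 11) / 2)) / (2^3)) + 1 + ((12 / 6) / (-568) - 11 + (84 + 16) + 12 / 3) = 150963683 / 1611984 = 93.65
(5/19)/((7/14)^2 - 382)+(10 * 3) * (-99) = -86168630/29013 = -2970.00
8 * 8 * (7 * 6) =2688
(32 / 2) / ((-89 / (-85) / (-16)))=-21760 / 89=-244.49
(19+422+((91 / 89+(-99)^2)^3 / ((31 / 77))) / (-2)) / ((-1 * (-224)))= -3651571348232191543 / 699329248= -5221533860.73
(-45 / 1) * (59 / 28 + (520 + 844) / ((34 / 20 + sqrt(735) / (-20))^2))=-1300449870855 / 4962748-11686752000 * sqrt(15) / 177241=-517415.46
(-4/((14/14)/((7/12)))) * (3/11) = -7/11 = -0.64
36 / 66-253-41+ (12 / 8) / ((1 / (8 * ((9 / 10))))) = -15546 / 55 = -282.65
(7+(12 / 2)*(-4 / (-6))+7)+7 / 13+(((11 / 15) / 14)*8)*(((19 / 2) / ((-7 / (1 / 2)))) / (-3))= 534122 / 28665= 18.63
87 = 87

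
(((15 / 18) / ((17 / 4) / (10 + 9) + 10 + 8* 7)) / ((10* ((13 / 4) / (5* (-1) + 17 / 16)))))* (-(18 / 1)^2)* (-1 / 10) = -4617 / 93470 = -0.05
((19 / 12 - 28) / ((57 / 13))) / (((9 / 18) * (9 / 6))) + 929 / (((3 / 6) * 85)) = 602869 / 43605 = 13.83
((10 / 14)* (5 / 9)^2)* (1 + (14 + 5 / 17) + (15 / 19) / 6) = 1245625 / 366282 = 3.40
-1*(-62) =62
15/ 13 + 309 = 4032/ 13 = 310.15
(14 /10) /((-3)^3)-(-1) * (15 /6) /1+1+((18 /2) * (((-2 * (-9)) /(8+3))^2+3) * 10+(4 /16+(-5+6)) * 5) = 34021877 /65340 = 520.69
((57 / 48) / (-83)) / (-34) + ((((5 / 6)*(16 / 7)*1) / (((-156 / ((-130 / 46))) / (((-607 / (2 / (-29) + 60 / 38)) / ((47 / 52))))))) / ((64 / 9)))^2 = 98656759276155747 / 21179436624510976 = 4.66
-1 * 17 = -17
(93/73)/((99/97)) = 3007/2409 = 1.25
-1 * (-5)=5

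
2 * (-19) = -38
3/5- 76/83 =-131/415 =-0.32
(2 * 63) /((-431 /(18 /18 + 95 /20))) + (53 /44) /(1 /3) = 36651 /18964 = 1.93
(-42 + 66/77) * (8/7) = -47.02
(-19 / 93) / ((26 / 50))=-475 / 1209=-0.39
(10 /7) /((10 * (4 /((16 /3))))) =4 /21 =0.19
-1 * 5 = -5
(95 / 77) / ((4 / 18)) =855 / 154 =5.55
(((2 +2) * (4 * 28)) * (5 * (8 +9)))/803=38080/803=47.42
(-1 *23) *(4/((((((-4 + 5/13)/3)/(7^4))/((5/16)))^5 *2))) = 517442019378828072716501803125/120242835030016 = 4303308544327484.99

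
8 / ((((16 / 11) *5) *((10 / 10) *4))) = 0.28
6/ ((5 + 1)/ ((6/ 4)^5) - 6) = -243/ 211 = -1.15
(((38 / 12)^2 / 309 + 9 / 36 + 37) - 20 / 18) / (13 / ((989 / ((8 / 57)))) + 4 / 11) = 41585140685 / 420183144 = 98.97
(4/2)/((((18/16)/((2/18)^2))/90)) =160/81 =1.98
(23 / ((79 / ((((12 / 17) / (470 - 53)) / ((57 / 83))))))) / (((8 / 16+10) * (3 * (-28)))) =-3818 / 4692499749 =-0.00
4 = 4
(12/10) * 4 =24/5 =4.80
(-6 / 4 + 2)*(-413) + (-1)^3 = -415 / 2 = -207.50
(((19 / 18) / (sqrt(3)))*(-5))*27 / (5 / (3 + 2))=-95*sqrt(3) / 2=-82.27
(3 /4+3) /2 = 15 /8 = 1.88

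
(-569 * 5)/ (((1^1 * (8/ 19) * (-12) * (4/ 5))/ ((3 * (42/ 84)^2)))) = 527.88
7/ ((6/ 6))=7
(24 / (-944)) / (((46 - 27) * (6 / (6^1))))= -3 / 2242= -0.00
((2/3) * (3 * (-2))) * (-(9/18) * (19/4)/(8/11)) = 209/16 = 13.06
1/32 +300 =9601/32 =300.03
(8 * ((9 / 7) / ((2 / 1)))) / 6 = 6 / 7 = 0.86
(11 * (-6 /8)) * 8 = -66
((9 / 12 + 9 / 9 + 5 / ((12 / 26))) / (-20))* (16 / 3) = -151 / 45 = -3.36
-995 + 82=-913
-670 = -670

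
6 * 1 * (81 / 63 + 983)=5905.71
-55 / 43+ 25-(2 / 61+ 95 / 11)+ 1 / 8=3503165 / 230824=15.18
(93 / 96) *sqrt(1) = 31 / 32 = 0.97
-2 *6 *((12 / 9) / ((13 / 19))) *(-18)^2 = -98496 / 13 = -7576.62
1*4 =4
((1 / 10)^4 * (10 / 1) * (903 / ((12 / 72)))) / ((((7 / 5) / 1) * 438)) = 129 / 14600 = 0.01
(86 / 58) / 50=43 / 1450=0.03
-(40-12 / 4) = -37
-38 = -38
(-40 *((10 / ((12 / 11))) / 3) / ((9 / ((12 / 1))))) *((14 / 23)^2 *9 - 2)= -217.49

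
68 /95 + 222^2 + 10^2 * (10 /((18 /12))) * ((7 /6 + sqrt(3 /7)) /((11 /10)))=20000 * sqrt(21) /231 + 470172752 /9405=50388.55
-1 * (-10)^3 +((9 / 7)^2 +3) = 49228 / 49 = 1004.65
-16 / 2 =-8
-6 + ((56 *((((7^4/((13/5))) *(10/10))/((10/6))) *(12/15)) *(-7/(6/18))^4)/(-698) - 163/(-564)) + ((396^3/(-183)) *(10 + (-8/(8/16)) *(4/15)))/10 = -27748275485682641/3902273700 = -7110796.84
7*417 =2919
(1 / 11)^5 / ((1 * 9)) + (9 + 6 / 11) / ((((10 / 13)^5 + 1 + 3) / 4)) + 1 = 5711526120065 / 574410455487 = 9.94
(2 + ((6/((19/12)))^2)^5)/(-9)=-3743918504757003026/55179596320209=-67849.69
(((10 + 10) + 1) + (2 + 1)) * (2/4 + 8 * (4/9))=292/3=97.33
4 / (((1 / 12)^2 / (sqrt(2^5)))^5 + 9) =4631027002952375432114866225152 / 10419810756642844722258449006591- 1014454095446016 * sqrt(2) / 10419810756642844722258449006591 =0.44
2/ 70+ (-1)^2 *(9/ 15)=22/ 35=0.63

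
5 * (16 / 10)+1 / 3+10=55 / 3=18.33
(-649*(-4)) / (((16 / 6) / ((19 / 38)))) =1947 / 4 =486.75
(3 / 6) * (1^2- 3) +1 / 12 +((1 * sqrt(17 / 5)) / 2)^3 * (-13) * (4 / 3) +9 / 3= 25 / 12- 221 * sqrt(85) / 150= -11.50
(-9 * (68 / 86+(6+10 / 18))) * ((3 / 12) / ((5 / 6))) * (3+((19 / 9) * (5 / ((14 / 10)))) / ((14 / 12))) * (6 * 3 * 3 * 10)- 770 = -215171492 / 2107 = -102122.21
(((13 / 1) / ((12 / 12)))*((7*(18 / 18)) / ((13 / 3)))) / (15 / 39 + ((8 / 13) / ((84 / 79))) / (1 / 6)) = 49 / 9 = 5.44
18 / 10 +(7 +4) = 64 / 5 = 12.80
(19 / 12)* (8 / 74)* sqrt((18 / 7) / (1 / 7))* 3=57* sqrt(2) / 37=2.18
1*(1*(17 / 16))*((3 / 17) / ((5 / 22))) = 33 / 40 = 0.82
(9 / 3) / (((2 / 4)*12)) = 1 / 2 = 0.50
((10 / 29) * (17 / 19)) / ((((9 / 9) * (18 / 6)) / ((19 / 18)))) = 85 / 783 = 0.11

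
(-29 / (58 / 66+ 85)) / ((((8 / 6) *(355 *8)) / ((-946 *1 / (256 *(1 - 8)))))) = -0.00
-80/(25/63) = -1008/5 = -201.60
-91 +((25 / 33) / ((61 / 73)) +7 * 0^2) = -90.09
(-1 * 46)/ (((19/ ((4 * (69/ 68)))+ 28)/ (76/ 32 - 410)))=573.75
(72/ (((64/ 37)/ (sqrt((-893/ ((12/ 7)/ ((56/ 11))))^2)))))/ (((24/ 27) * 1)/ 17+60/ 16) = 743125131/ 25597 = 29031.73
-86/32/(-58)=43/928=0.05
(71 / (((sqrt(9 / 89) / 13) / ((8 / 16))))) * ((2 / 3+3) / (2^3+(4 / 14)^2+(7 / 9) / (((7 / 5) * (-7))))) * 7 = 3482479 * sqrt(89) / 7058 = 4654.81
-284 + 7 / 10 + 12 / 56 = -9908 / 35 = -283.09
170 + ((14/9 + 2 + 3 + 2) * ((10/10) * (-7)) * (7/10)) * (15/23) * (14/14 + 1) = 7957/69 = 115.32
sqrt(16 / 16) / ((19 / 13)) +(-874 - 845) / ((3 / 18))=-195953 / 19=-10313.32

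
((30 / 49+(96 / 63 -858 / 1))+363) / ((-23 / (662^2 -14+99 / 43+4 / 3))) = 4095810002689 / 436149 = 9390850.38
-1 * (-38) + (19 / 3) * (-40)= -215.33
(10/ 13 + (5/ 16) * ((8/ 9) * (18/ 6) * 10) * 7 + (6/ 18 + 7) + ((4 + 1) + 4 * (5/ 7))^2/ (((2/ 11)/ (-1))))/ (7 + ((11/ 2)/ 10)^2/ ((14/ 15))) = -83504560/ 2239419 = -37.29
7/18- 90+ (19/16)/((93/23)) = -398713/4464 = -89.32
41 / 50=0.82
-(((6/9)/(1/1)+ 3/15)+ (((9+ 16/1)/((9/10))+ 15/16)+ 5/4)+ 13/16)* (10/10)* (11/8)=-1958/45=-43.51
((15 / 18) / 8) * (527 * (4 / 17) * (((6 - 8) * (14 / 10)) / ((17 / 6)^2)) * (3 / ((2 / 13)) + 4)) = -30597 / 289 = -105.87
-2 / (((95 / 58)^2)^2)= -22632992 / 81450625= -0.28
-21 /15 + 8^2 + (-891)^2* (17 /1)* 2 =134960083 /5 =26992016.60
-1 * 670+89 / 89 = -669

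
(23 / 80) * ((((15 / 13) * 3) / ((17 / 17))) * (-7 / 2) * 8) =-27.87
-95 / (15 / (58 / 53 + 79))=-26885 / 53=-507.26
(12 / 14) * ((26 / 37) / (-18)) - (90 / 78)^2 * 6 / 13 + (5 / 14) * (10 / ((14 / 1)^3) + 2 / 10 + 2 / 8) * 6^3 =34.35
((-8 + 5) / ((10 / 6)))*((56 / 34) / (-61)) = 252 / 5185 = 0.05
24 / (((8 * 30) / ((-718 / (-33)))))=359 / 165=2.18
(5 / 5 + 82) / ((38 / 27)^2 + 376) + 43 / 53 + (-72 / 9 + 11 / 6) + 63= 57.86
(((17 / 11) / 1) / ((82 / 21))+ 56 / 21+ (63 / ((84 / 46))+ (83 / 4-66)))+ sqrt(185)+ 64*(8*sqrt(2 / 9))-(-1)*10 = 12515 / 5412+ sqrt(185)+ 512*sqrt(2) / 3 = 257.27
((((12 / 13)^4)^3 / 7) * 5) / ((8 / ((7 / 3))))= 1857520926720 / 23298085122481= 0.08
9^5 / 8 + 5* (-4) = 58889 / 8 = 7361.12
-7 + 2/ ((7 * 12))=-293/ 42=-6.98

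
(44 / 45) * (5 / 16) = 11 / 36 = 0.31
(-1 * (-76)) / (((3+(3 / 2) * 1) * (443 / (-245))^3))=-2235331000 / 782444763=-2.86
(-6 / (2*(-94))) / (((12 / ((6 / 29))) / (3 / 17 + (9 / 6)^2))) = 495 / 370736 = 0.00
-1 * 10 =-10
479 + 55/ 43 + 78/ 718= 7415745/ 15437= 480.39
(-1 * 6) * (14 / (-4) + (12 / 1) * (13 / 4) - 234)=1191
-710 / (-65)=142 / 13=10.92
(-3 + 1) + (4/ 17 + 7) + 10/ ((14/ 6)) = 9.52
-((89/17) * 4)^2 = -126736/289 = -438.53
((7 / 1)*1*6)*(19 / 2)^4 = 2736741 / 8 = 342092.62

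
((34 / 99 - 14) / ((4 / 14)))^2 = 2284.65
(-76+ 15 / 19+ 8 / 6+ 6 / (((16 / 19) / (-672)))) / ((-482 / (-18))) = -831381 / 4579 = -181.56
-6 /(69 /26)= -52 /23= -2.26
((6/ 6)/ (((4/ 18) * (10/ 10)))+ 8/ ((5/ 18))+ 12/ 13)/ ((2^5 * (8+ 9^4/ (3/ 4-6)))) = -31143/ 36158720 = -0.00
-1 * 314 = -314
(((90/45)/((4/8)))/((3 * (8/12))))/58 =1/29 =0.03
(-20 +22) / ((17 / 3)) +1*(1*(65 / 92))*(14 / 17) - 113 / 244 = 2647 / 5612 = 0.47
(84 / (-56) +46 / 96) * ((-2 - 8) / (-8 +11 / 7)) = -343 / 216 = -1.59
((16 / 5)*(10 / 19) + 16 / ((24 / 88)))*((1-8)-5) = -13760 / 19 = -724.21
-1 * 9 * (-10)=90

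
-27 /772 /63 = -3 /5404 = -0.00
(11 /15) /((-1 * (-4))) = 11 /60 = 0.18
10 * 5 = 50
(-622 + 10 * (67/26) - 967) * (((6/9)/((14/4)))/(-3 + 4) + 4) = -596112/91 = -6550.68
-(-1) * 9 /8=9 /8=1.12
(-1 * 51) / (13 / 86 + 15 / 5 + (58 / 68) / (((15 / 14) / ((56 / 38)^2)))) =-403753230 / 38633977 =-10.45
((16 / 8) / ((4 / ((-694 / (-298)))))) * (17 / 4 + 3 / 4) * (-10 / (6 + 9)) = -1735 / 447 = -3.88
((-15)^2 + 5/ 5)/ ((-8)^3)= -113/ 256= -0.44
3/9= 1/3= 0.33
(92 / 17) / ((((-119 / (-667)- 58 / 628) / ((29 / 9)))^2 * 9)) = 3393866750601968 / 4025599959897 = 843.07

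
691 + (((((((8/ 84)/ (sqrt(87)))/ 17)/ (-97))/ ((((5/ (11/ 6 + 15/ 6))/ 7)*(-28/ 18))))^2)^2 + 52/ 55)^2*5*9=13867889592741460287264358203500639302226211888616/ 18965289085014350367577337951888862400266328125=731.22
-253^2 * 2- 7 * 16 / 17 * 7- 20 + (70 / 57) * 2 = -124111130 / 969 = -128081.66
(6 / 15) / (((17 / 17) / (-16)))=-32 / 5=-6.40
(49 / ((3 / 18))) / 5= 294 / 5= 58.80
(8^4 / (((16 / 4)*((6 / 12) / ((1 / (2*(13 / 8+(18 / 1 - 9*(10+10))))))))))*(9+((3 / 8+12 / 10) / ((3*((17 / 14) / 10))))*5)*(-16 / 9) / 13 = 22740992 / 850629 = 26.73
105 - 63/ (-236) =24843/ 236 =105.27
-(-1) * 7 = 7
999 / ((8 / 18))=8991 / 4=2247.75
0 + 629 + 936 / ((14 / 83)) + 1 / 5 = 216242 / 35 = 6178.34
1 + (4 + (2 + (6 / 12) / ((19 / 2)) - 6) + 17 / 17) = 39 / 19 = 2.05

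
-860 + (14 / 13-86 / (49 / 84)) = -91578 / 91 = -1006.35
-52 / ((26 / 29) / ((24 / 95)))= -1392 / 95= -14.65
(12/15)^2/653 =16/16325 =0.00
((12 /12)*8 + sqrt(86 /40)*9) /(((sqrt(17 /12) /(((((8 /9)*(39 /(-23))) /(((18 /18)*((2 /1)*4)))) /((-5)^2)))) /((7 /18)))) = -0.05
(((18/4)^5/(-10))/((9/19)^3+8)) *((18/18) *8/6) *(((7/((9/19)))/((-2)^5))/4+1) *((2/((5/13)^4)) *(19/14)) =-3330.05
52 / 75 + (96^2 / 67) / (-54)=-9316 / 5025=-1.85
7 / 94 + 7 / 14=27 / 47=0.57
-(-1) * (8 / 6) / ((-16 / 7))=-7 / 12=-0.58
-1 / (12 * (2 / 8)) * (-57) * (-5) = -95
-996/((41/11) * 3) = -3652/41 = -89.07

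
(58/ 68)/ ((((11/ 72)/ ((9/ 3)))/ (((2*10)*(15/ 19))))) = 939600/ 3553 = 264.45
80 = 80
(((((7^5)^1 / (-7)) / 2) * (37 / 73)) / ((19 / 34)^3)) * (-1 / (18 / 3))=872912362 / 1502121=581.12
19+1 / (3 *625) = 35626 / 1875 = 19.00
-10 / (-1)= 10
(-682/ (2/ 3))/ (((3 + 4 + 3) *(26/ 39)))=-3069/ 20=-153.45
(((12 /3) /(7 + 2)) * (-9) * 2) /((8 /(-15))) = 15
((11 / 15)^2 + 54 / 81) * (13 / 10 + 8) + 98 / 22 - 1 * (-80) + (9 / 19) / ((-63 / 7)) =14985809 / 156750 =95.60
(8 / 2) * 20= 80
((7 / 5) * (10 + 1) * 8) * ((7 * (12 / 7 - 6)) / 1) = -3696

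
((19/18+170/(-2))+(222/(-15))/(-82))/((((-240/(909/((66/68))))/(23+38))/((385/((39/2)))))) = 226611382151/575640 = 393668.58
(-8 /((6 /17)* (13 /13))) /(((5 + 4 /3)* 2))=-34 /19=-1.79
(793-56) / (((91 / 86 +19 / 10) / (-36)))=-475365 / 53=-8969.15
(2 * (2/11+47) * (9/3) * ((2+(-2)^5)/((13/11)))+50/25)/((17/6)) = -560364/221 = -2535.58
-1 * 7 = -7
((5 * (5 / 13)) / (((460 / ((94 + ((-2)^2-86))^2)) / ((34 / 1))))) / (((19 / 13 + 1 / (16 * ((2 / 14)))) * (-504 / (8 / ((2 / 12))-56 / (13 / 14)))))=43520 / 165347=0.26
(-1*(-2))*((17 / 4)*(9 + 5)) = 119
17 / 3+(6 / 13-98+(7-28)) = -4402 / 39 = -112.87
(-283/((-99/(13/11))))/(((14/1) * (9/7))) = 3679/19602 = 0.19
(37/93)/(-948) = -37/88164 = -0.00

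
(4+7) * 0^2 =0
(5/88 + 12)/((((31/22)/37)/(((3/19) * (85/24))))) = 3336845/18848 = 177.04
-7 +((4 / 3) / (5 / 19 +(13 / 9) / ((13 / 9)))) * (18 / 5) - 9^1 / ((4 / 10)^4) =-28381 / 80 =-354.76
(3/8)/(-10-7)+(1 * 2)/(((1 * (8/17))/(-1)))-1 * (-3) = -173/136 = -1.27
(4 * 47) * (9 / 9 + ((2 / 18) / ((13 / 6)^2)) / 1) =32524 / 169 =192.45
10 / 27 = 0.37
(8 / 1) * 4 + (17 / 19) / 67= 40753 / 1273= 32.01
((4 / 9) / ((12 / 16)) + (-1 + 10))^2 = 67081 / 729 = 92.02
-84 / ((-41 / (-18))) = -1512 / 41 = -36.88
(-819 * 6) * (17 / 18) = -4641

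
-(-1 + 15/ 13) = -2/ 13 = -0.15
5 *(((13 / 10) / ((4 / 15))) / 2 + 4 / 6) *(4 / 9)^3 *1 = 1.36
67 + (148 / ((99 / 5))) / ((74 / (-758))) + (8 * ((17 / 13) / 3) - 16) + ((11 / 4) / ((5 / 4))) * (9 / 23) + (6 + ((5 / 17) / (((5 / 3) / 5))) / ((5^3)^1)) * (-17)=-91272913 / 740025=-123.34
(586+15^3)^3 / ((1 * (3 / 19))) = 1180777660939 / 3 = 393592553646.33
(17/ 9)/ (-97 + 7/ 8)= -136/ 6921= -0.02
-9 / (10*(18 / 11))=-0.55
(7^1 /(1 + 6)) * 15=15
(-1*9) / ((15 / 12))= -36 / 5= -7.20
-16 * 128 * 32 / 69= -65536 / 69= -949.80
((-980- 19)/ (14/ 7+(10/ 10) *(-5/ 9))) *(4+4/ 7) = -287712/ 91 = -3161.67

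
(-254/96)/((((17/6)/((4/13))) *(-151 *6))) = 127/400452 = 0.00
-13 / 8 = -1.62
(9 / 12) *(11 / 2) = 4.12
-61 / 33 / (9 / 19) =-1159 / 297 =-3.90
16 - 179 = -163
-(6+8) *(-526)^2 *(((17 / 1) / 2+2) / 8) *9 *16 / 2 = -366042348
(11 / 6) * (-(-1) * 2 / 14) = 11 / 42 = 0.26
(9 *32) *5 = 1440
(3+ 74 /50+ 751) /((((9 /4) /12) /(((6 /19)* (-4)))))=-2417536 /475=-5089.55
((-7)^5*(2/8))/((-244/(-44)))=-184877/244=-757.69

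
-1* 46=-46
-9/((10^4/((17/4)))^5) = -12778713/102400000000000000000000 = -0.00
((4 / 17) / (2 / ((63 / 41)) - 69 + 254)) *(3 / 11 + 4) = 11844 / 2194819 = 0.01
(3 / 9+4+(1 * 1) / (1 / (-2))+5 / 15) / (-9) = -8 / 27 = -0.30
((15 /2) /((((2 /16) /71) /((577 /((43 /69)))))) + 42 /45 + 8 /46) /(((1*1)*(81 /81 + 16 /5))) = 58513182526 /62307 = 939110.89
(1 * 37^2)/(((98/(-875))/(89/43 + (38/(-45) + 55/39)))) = -32215.25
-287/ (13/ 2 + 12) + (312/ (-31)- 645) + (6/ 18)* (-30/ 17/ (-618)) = -4040354974/ 6025191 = -670.58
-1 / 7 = -0.14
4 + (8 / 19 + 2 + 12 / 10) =724 / 95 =7.62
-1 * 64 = -64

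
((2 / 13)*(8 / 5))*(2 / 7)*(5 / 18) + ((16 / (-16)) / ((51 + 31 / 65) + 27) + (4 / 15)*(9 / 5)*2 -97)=-10029993794 / 104442975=-96.03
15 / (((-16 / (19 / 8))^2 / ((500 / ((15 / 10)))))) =225625 / 2048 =110.17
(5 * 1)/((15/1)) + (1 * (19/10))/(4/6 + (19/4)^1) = 667/975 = 0.68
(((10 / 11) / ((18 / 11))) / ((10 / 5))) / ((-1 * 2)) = -5 / 36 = -0.14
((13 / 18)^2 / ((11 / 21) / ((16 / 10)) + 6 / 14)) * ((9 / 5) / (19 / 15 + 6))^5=1257389406 / 1954052422723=0.00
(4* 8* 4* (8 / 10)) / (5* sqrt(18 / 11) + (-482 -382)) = -270336 / 2280835 -256* sqrt(22) / 1368501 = -0.12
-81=-81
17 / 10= 1.70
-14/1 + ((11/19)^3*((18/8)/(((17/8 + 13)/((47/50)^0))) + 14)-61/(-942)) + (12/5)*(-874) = -2108.79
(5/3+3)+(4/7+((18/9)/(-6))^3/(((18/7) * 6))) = 106871/20412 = 5.24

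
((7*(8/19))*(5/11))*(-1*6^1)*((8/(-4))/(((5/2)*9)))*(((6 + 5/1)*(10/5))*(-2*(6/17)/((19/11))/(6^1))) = -19712/18411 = -1.07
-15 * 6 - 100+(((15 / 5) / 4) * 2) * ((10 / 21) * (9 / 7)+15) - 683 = -83259 / 98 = -849.58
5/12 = 0.42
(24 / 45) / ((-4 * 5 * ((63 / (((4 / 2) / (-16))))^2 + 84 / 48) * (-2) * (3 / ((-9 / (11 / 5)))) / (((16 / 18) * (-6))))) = 64 / 167651715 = 0.00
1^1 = 1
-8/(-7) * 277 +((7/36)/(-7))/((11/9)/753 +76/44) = 163195685/515536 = 316.56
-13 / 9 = -1.44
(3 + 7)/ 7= 10/ 7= 1.43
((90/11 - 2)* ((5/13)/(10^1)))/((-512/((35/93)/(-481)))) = 595/1637585664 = 0.00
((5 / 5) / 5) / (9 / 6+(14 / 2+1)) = 2 / 95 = 0.02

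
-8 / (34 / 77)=-308 / 17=-18.12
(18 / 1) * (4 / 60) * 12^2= 864 / 5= 172.80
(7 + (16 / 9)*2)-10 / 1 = 5 / 9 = 0.56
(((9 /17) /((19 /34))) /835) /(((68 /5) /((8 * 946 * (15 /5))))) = 102168 /53941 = 1.89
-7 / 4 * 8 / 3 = -14 / 3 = -4.67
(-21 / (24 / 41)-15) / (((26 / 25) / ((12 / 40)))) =-14.68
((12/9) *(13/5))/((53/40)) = 2.62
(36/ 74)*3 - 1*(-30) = 1164/ 37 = 31.46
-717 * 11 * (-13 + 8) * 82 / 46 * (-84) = -135814140 / 23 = -5904962.61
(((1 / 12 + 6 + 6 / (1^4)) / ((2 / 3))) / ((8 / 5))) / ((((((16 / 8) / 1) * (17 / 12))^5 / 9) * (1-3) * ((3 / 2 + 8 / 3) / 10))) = -951345 / 1419857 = -0.67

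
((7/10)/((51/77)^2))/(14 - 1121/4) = -83006/13850325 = -0.01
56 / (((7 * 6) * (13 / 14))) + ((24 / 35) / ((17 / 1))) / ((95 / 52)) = 3214072 / 2204475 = 1.46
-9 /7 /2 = -9 /14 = -0.64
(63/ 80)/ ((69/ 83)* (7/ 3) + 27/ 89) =465381/ 1325600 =0.35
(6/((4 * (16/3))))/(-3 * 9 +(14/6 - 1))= -27/2464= -0.01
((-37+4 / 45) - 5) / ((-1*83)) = 1886 / 3735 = 0.50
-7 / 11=-0.64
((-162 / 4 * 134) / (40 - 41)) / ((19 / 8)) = 2285.05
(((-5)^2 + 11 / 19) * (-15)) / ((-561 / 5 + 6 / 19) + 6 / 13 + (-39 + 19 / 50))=4738500 / 1853027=2.56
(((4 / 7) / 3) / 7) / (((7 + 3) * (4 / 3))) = 1 / 490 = 0.00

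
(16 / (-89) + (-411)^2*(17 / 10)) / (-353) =-255577313 / 314170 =-813.50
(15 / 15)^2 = 1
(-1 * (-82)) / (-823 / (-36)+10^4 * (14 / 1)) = 2952 / 5040823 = 0.00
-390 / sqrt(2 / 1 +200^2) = -65*sqrt(40002) / 6667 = -1.95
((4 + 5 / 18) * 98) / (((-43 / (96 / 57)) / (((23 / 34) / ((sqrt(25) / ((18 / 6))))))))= -1388464 / 208335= -6.66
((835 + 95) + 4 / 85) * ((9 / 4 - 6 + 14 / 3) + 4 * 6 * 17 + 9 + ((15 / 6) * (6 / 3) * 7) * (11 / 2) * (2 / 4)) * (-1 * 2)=-48776318 / 51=-956398.39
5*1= 5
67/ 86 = 0.78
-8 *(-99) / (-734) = -396 / 367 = -1.08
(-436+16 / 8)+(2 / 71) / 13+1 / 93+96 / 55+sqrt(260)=-2040675391 / 4721145+2 *sqrt(65)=-416.12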